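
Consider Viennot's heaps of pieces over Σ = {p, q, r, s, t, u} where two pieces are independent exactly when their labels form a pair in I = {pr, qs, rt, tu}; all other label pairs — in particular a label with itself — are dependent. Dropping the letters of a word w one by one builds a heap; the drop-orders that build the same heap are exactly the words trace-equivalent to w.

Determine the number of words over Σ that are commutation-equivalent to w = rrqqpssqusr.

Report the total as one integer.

0(r) covers ∅
1(r) covers 0:r
2(q) covers 1:r
3(q) covers 2:q
4(p) covers 3:q
5(s) covers 4:p
6(s) covers 5:s
7(q) covers 4:p
8(u) covers 6:s, 7:q
9(s) covers 8:u
10(r) covers 9:s
floor of heap: 0:r
completions by unplaced set U, small U first (add the entries for U minus each lowest piece of U):
  |U|=1: {10}:1
  |U|=2: {9,10}:1
  |U|=3: {8,9,10}:1
  |U|=4: {6,8,9,10}:1  {7,8,9,10}:1
  |U|=5: {5,6,8,9,10}:1  {6,7,8,9,10}:2
  |U|=6: {5,6,7,8,9,10}:3
  |U|=7: {4,5,6,7,8,9,10}:3
  |U|=8: {3,4,5,6,7,8,9,10}:3
  |U|=9: {2,3,4,5,6,7,8,9,10}:3
  start at 0(r): 3

3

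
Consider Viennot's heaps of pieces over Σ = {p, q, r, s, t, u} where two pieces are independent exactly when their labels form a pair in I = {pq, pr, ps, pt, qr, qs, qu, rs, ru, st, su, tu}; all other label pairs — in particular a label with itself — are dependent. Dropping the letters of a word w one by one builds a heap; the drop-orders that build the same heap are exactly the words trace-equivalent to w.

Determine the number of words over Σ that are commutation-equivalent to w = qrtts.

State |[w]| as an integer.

drop 0:q onto floor
drop 1:r onto floor
drop 2:t onto {0:q, 1:r}
drop 3:t onto {2:t}
drop 4:s onto floor
ground layer = {0:q, 1:r, 4:s}
drop-orders for the pieces not yet dropped (sum over which currently-grounded one goes next):
  1 to go: {3} 1  {4} 1
  2 to go: {2,3} 1  {3,4} 2
  3 to go: {0,2,3} 1  {1,2,3} 1  {2,3,4} 3
  if 0:q drops first: 4 orders
  if 1:r drops first: 4 orders
  if 4:s drops first: 2 orders
heap linearizations: 10

10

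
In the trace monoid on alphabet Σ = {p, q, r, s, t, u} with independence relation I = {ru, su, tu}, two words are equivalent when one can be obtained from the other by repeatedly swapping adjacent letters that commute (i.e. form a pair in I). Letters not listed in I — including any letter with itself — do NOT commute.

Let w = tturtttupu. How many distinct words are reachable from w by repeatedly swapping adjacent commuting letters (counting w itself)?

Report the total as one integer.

28

0(t) covers ∅
1(t) covers 0:t
2(u) covers ∅
3(r) covers 1:t
4(t) covers 3:r
5(t) covers 4:t
6(t) covers 5:t
7(u) covers 2:u
8(p) covers 6:t, 7:u
9(u) covers 8:p
floor of heap: 0:t, 2:u
completions by unplaced set U, small U first (add the entries for U minus each lowest piece of U):
  |U|=1: {9}:1
  |U|=2: {8,9}:1
  |U|=3: {6,8,9}:1  {7,8,9}:1
  |U|=4: {2,7,8,9}:1  {5,6,8,9}:1  {6,7,8,9}:2
  |U|=5: {2,6,7,8,9}:3  {4,5,6,8,9}:1  {5,6,7,8,9}:3
  |U|=6: {2,5,6,7,8,9}:6  {3,4,5,6,8,9}:1  {4,5,6,7,8,9}:4
  |U|=7: {1,3,4,5,6,8,9}:1  {2,4,5,6,7,8,9}:10  {3,4,5,6,7,8,9}:5
  |U|=8: {0,1,3,4,5,6,8,9}:1  {1,3,4,5,6,7,8,9}:6  {2,3,4,5,6,7,8,9}:15
  start at 0(t): 21
  start at 2(u): 7
sum over floor = 28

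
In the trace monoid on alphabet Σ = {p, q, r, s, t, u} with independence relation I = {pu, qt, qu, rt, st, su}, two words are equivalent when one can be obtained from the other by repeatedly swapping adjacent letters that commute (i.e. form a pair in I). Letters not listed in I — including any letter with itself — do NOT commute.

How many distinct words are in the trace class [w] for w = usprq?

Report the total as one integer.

3

#0=u has no predecessor
#1=s has no predecessor
#2=p depends on [1:s]
#3=r depends on [0:u, 2:p]
#4=q depends on [3:r]
sources: [0:u, 1:s]
N(rest) = Σ N(rest − s) over sources s of rest; N(one piece) = 1:
  size 1 → [4]=1
  size 2 → [3,4]=1
  size 3 → [0,3,4]=1  [2,3,4]=1
  first=0(u) contributes 1
  first=1(s) contributes 2
|[w]| = 3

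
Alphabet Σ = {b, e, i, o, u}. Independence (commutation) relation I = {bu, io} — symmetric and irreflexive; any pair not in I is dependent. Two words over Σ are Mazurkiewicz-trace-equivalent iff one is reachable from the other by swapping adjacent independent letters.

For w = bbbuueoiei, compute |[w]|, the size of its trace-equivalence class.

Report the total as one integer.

0(b) covers ∅
1(b) covers 0:b
2(b) covers 1:b
3(u) covers ∅
4(u) covers 3:u
5(e) covers 2:b, 4:u
6(o) covers 5:e
7(i) covers 5:e
8(e) covers 6:o, 7:i
9(i) covers 8:e
floor of heap: 0:b, 3:u
completions by unplaced set U, small U first (add the entries for U minus each lowest piece of U):
  |U|=1: {9}:1
  |U|=2: {8,9}:1
  |U|=3: {6,8,9}:1  {7,8,9}:1
  |U|=4: {6,7,8,9}:2
  |U|=5: {5,6,7,8,9}:2
  |U|=6: {2,5,6,7,8,9}:2  {4,5,6,7,8,9}:2
  |U|=7: {1,2,5,6,7,8,9}:2  {2,4,5,6,7,8,9}:4  {3,4,5,6,7,8,9}:2
  |U|=8: {0,1,2,5,6,7,8,9}:2  {1,2,4,5,6,7,8,9}:6  {2,3,4,5,6,7,8,9}:6
  start at 0(b): 12
  start at 3(u): 8
sum over floor = 20

20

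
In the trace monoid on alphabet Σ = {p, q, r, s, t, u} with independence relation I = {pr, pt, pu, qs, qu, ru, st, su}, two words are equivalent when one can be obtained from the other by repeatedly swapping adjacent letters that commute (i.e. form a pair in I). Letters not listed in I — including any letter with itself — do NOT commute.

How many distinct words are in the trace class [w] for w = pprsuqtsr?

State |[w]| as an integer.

drop 0:p onto floor
drop 1:p onto {0:p}
drop 2:r onto floor
drop 3:s onto {1:p, 2:r}
drop 4:u onto floor
drop 5:q onto {1:p, 2:r}
drop 6:t onto {4:u, 5:q}
drop 7:s onto {3:s}
drop 8:r onto {6:t, 7:s}
ground layer = {0:p, 2:r, 4:u}
drop-orders for the pieces not yet dropped (sum over which currently-grounded one goes next):
  1 to go: {8} 1
  2 to go: {6,8} 1  {7,8} 1
  3 to go: {3,7,8} 1  {4,6,8} 1  {5,6,8} 1  {6,7,8} 2
  4 to go: {3,6,7,8} 3  {4,5,6,8} 2  {4,6,7,8} 3  {5,6,7,8} 3
  5 to go: {3,4,6,7,8} 6  {3,5,6,7,8} 6  {4,5,6,7,8} 8
  6 to go: {1,3,5,6,7,8} 6  {2,3,5,6,7,8} 6  {3,4,5,6,7,8} 20
  7 to go: {0,1,3,5,6,7,8} 6  {1,2,3,5,6,7,8} 12  {1,3,4,5,6,7,8} 26  {2,3,4,5,6,7,8} 26
  if 0:p drops first: 64 orders
  if 2:r drops first: 32 orders
  if 4:u drops first: 18 orders
heap linearizations: 114

114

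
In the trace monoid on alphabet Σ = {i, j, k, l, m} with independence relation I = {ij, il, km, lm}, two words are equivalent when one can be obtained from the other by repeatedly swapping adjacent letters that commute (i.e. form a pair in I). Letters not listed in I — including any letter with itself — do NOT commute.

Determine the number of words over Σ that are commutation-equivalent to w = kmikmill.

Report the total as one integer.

0(k) covers ∅
1(m) covers ∅
2(i) covers 0:k, 1:m
3(k) covers 2:i
4(m) covers 2:i
5(i) covers 3:k, 4:m
6(l) covers 3:k
7(l) covers 6:l
floor of heap: 0:k, 1:m
completions by unplaced set U, small U first (add the entries for U minus each lowest piece of U):
  |U|=1: {5}:1  {7}:1
  |U|=2: {4,5}:1  {5,7}:2  {6,7}:1
  |U|=3: {4,5,7}:3  {5,6,7}:3
  |U|=4: {3,5,6,7}:3  {4,5,6,7}:6
  |U|=5: {3,4,5,6,7}:9
  |U|=6: {2,3,4,5,6,7}:9
  start at 0(k): 9
  start at 1(m): 9
sum over floor = 18

18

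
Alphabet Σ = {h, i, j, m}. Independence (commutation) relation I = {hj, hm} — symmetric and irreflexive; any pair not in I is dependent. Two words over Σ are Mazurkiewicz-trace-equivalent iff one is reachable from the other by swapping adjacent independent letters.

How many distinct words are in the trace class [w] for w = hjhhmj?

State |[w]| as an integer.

20

piece 0:h — minimal
piece 1:j — minimal
piece 2:h rests on {0:h}
piece 3:h rests on {2:h}
piece 4:m rests on {1:j}
piece 5:j rests on {4:m}
minimal pieces: {0:h, 1:j}
ways to finish when only these pieces remain (= sum over removing one remaining piece with nothing left below it):
  1 left: {3}→1  {5}→1
  2 left: {2,3}→1  {3,5}→2  {4,5}→1
  3 left: {0,2,3}→1  {1,4,5}→1  {2,3,5}→3  {3,4,5}→3
  4 left: {0,2,3,5}→4  {1,3,4,5}→4  {2,3,4,5}→6
  placing 0:h first → 10 extensions
  placing 1:j first → 10 extensions
total linear extensions = 20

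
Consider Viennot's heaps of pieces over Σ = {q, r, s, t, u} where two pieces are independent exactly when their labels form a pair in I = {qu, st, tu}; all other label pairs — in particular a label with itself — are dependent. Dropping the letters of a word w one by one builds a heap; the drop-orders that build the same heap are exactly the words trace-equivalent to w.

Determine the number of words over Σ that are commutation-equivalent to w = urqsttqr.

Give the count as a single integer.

0(u) covers ∅
1(r) covers 0:u
2(q) covers 1:r
3(s) covers 2:q
4(t) covers 2:q
5(t) covers 4:t
6(q) covers 3:s, 5:t
7(r) covers 6:q
floor of heap: 0:u
completions by unplaced set U, small U first (add the entries for U minus each lowest piece of U):
  |U|=1: {7}:1
  |U|=2: {6,7}:1
  |U|=3: {3,6,7}:1  {5,6,7}:1
  |U|=4: {3,5,6,7}:2  {4,5,6,7}:1
  |U|=5: {3,4,5,6,7}:3
  |U|=6: {2,3,4,5,6,7}:3
  start at 0(u): 3

3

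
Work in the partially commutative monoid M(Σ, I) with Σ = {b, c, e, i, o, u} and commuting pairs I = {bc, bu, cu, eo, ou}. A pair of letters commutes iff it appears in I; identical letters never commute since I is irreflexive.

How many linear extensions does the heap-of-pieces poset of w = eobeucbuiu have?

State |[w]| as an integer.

24

drop 0:e onto floor
drop 1:o onto floor
drop 2:b onto {0:e, 1:o}
drop 3:e onto {2:b}
drop 4:u onto {3:e}
drop 5:c onto {3:e}
drop 6:b onto {3:e}
drop 7:u onto {4:u}
drop 8:i onto {5:c, 6:b, 7:u}
drop 9:u onto {8:i}
ground layer = {0:e, 1:o}
drop-orders for the pieces not yet dropped (sum over which currently-grounded one goes next):
  1 to go: {9} 1
  2 to go: {8,9} 1
  3 to go: {5,8,9} 1  {6,8,9} 1  {7,8,9} 1
  4 to go: {4,7,8,9} 1  {5,6,8,9} 2  {5,7,8,9} 2  {6,7,8,9} 2
  5 to go: {4,5,7,8,9} 3  {4,6,7,8,9} 3  {5,6,7,8,9} 6
  6 to go: {4,5,6,7,8,9} 12
  7 to go: {3,4,5,6,7,8,9} 12
  8 to go: {2,3,4,5,6,7,8,9} 12
  if 0:e drops first: 12 orders
  if 1:o drops first: 12 orders
heap linearizations: 24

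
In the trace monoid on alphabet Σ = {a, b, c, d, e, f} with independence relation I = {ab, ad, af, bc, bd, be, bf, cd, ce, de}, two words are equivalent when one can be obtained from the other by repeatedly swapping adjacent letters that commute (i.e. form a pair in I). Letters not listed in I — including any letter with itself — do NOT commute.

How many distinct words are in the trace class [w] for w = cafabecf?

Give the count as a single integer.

drop 0:c onto floor
drop 1:a onto {0:c}
drop 2:f onto {0:c}
drop 3:a onto {1:a}
drop 4:b onto floor
drop 5:e onto {2:f, 3:a}
drop 6:c onto {2:f, 3:a}
drop 7:f onto {5:e, 6:c}
ground layer = {0:c, 4:b}
drop-orders for the pieces not yet dropped (sum over which currently-grounded one goes next):
  1 to go: {4} 1  {7} 1
  2 to go: {4,7} 2  {5,7} 1  {6,7} 1
  3 to go: {4,5,7} 3  {4,6,7} 3  {5,6,7} 2
  4 to go: {2,5,6,7} 2  {3,5,6,7} 2  {4,5,6,7} 8
  5 to go: {1,3,5,6,7} 2  {2,3,5,6,7} 4  {2,4,5,6,7} 10  {3,4,5,6,7} 10
  6 to go: {1,2,3,5,6,7} 6  {1,3,4,5,6,7} 12  {2,3,4,5,6,7} 24
  if 0:c drops first: 42 orders
  if 4:b drops first: 6 orders
heap linearizations: 48

48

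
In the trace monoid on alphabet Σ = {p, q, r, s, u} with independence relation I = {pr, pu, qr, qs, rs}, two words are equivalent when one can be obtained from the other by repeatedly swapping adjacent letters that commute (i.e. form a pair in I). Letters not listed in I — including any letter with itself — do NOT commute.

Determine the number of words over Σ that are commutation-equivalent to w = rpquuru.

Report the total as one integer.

#0=r has no predecessor
#1=p has no predecessor
#2=q depends on [1:p]
#3=u depends on [0:r, 2:q]
#4=u depends on [3:u]
#5=r depends on [4:u]
#6=u depends on [5:r]
sources: [0:r, 1:p]
N(rest) = Σ N(rest − s) over sources s of rest; N(one piece) = 1:
  size 1 → [6]=1
  size 2 → [5,6]=1
  size 3 → [4,5,6]=1
  size 4 → [3,4,5,6]=1
  size 5 → [0,3,4,5,6]=1  [2,3,4,5,6]=1
  first=0(r) contributes 1
  first=1(p) contributes 2
|[w]| = 3

3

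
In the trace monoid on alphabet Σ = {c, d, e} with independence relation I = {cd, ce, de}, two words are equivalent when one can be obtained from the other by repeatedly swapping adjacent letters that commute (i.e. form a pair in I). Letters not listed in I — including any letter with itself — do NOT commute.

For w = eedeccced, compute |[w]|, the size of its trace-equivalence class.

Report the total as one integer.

#0=e has no predecessor
#1=e depends on [0:e]
#2=d has no predecessor
#3=e depends on [1:e]
#4=c has no predecessor
#5=c depends on [4:c]
#6=c depends on [5:c]
#7=e depends on [3:e]
#8=d depends on [2:d]
sources: [0:e, 2:d, 4:c]
N(rest) = Σ N(rest − s) over sources s of rest; N(one piece) = 1:
  size 1 → [6]=1  [7]=1  [8]=1
  size 2 → [2,8]=1  [3,7]=1  [5,6]=1  [6,7]=2  [6,8]=2  [7,8]=2
  size 3 → [1,3,7]=1  [2,6,8]=3  [2,7,8]=3  [3,6,7]=3  [3,7,8]=3  [4,5,6]=1  [5,6,7]=3  [5,6,8]=3  [6,7,8]=6
  size 4 → [0,1,3,7]=1  [1,3,6,7]=4  [1,3,7,8]=4  [2,3,7,8]=6  [2,5,6,8]=6  [2,6,7,8]=12  [3,5,6,7]=6  [3,6,7,8]=12  [4,5,6,7]=4  [4,5,6,8]=4  [5,6,7,8]=12
  size 5 → [0,1,3,6,7]=5  [0,1,3,7,8]=5  [1,2,3,7,8]=10  [1,3,5,6,7]=10  [1,3,6,7,8]=20  [2,3,6,7,8]=30  [2,4,5,6,8]=10  [2,5,6,7,8]=30  [3,4,5,6,7]=10  [3,5,6,7,8]=30  [4,5,6,7,8]=20
  size 6 → [0,1,2,3,7,8]=15  [0,1,3,5,6,7]=15  [0,1,3,6,7,8]=30  [1,2,3,6,7,8]=60  [1,3,4,5,6,7]=20  [1,3,5,6,7,8]=60  [2,3,5,6,7,8]=90  [2,4,5,6,7,8]=60  [3,4,5,6,7,8]=60
  size 7 → [0,1,2,3,6,7,8]=105  [0,1,3,4,5,6,7]=35  [0,1,3,5,6,7,8]=105  [1,2,3,5,6,7,8]=210  [1,3,4,5,6,7,8]=140  [2,3,4,5,6,7,8]=210
  first=0(e) contributes 560
  first=2(d) contributes 280
  first=4(c) contributes 420
|[w]| = 1260

1260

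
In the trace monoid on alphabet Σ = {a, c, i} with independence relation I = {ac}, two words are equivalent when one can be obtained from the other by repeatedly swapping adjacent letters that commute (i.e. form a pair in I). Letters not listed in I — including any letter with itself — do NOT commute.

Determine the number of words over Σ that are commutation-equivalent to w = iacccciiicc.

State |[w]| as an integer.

drop 0:i onto floor
drop 1:a onto {0:i}
drop 2:c onto {0:i}
drop 3:c onto {2:c}
drop 4:c onto {3:c}
drop 5:c onto {4:c}
drop 6:i onto {1:a, 5:c}
drop 7:i onto {6:i}
drop 8:i onto {7:i}
drop 9:c onto {8:i}
drop 10:c onto {9:c}
ground layer = {0:i}
drop-orders for the pieces not yet dropped (sum over which currently-grounded one goes next):
  1 to go: {10} 1
  2 to go: {9,10} 1
  3 to go: {8,9,10} 1
  4 to go: {7,8,9,10} 1
  5 to go: {6,7,8,9,10} 1
  6 to go: {1,6,7,8,9,10} 1  {5,6,7,8,9,10} 1
  7 to go: {1,5,6,7,8,9,10} 2  {4,5,6,7,8,9,10} 1
  8 to go: {1,4,5,6,7,8,9,10} 3  {3,4,5,6,7,8,9,10} 1
  9 to go: {1,3,4,5,6,7,8,9,10} 4  {2,3,4,5,6,7,8,9,10} 1
  if 0:i drops first: 5 orders

5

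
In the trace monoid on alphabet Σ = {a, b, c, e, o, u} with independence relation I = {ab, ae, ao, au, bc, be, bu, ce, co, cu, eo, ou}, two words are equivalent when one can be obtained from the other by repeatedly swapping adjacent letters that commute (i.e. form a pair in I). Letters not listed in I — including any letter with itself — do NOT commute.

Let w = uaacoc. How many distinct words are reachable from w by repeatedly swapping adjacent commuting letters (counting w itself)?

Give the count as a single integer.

piece 0:u — minimal
piece 1:a — minimal
piece 2:a rests on {1:a}
piece 3:c rests on {2:a}
piece 4:o — minimal
piece 5:c rests on {3:c}
minimal pieces: {0:u, 1:a, 4:o}
ways to finish when only these pieces remain (= sum over removing one remaining piece with nothing left below it):
  1 left: {0}→1  {4}→1  {5}→1
  2 left: {0,4}→2  {0,5}→2  {3,5}→1  {4,5}→2
  3 left: {0,3,5}→3  {0,4,5}→6  {2,3,5}→1  {3,4,5}→3
  4 left: {0,2,3,5}→4  {0,3,4,5}→12  {1,2,3,5}→1  {2,3,4,5}→4
  placing 0:u first → 5 extensions
  placing 1:a first → 20 extensions
  placing 4:o first → 5 extensions
total linear extensions = 30

30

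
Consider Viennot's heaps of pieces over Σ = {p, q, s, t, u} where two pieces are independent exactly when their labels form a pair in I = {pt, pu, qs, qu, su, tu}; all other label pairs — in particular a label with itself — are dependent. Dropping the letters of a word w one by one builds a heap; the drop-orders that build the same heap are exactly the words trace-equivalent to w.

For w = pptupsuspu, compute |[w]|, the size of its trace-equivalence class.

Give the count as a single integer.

0(p) covers ∅
1(p) covers 0:p
2(t) covers ∅
3(u) covers ∅
4(p) covers 1:p
5(s) covers 2:t, 4:p
6(u) covers 3:u
7(s) covers 5:s
8(p) covers 7:s
9(u) covers 6:u
floor of heap: 0:p, 2:t, 3:u
completions by unplaced set U, small U first (add the entries for U minus each lowest piece of U):
  |U|=1: {8}:1  {9}:1
  |U|=2: {6,9}:1  {7,8}:1  {8,9}:2
  |U|=3: {3,6,9}:1  {5,7,8}:1  {6,8,9}:3  {7,8,9}:3
  |U|=4: {2,5,7,8}:1  {3,6,8,9}:4  {4,5,7,8}:1  {5,7,8,9}:4  {6,7,8,9}:6
  |U|=5: {1,4,5,7,8}:1  {2,4,5,7,8}:2  {2,5,7,8,9}:5  {3,6,7,8,9}:10  {4,5,7,8,9}:5  {5,6,7,8,9}:10
  |U|=6: {0,1,4,5,7,8}:1  {1,2,4,5,7,8}:3  {1,4,5,7,8,9}:6  {2,4,5,7,8,9}:12  {2,5,6,7,8,9}:15  {3,5,6,7,8,9}:20  {4,5,6,7,8,9}:15
  |U|=7: {0,1,2,4,5,7,8}:4  {0,1,4,5,7,8,9}:7  {1,2,4,5,7,8,9}:21  {1,4,5,6,7,8,9}:21  {2,3,5,6,7,8,9}:35  {2,4,5,6,7,8,9}:42  {3,4,5,6,7,8,9}:35
  |U|=8: {0,1,2,4,5,7,8,9}:32  {0,1,4,5,6,7,8,9}:28  {1,2,4,5,6,7,8,9}:84  {1,3,4,5,6,7,8,9}:56  {2,3,4,5,6,7,8,9}:112
  start at 0(p): 252
  start at 2(t): 84
  start at 3(u): 144
sum over floor = 480

480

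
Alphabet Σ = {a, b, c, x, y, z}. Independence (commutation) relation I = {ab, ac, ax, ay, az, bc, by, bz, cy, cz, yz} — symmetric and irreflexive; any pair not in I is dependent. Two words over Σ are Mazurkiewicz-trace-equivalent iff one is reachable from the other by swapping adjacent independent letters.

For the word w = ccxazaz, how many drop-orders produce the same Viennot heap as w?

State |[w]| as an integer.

21

0(c) covers ∅
1(c) covers 0:c
2(x) covers 1:c
3(a) covers ∅
4(z) covers 2:x
5(a) covers 3:a
6(z) covers 4:z
floor of heap: 0:c, 3:a
completions by unplaced set U, small U first (add the entries for U minus each lowest piece of U):
  |U|=1: {5}:1  {6}:1
  |U|=2: {3,5}:1  {4,6}:1  {5,6}:2
  |U|=3: {2,4,6}:1  {3,5,6}:3  {4,5,6}:3
  |U|=4: {1,2,4,6}:1  {2,4,5,6}:4  {3,4,5,6}:6
  |U|=5: {0,1,2,4,6}:1  {1,2,4,5,6}:5  {2,3,4,5,6}:10
  start at 0(c): 15
  start at 3(a): 6
sum over floor = 21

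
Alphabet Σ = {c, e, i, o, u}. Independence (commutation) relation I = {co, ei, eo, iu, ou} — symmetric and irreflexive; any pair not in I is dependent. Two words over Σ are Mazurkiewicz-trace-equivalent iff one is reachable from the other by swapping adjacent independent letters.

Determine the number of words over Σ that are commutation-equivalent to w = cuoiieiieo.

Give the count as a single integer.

#0=c has no predecessor
#1=u depends on [0:c]
#2=o has no predecessor
#3=i depends on [0:c, 2:o]
#4=i depends on [3:i]
#5=e depends on [1:u]
#6=i depends on [4:i]
#7=i depends on [6:i]
#8=e depends on [5:e]
#9=o depends on [7:i]
sources: [0:c, 2:o]
N(rest) = Σ N(rest − s) over sources s of rest; N(one piece) = 1:
  size 1 → [8]=1  [9]=1
  size 2 → [5,8]=1  [7,9]=1  [8,9]=2
  size 3 → [1,5,8]=1  [5,8,9]=3  [6,7,9]=1  [7,8,9]=3
  size 4 → [1,5,8,9]=4  [4,6,7,9]=1  [5,7,8,9]=6  [6,7,8,9]=4
  size 5 → [1,5,7,8,9]=10  [3,4,6,7,9]=1  [4,6,7,8,9]=5  [5,6,7,8,9]=10
  size 6 → [1,5,6,7,8,9]=20  [2,3,4,6,7,9]=1  [3,4,6,7,8,9]=6  [4,5,6,7,8,9]=15
  size 7 → [1,4,5,6,7,8,9]=35  [2,3,4,6,7,8,9]=7  [3,4,5,6,7,8,9]=21
  size 8 → [1,3,4,5,6,7,8,9]=56  [2,3,4,5,6,7,8,9]=28
  first=0(c) contributes 84
  first=2(o) contributes 56
|[w]| = 140

140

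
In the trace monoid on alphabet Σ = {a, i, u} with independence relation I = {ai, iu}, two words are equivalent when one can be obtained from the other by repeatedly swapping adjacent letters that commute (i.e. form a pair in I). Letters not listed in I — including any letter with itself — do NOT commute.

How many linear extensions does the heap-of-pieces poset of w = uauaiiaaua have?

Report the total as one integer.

#0=u has no predecessor
#1=a depends on [0:u]
#2=u depends on [1:a]
#3=a depends on [2:u]
#4=i has no predecessor
#5=i depends on [4:i]
#6=a depends on [3:a]
#7=a depends on [6:a]
#8=u depends on [7:a]
#9=a depends on [8:u]
sources: [0:u, 4:i]
N(rest) = Σ N(rest − s) over sources s of rest; N(one piece) = 1:
  size 1 → [5]=1  [9]=1
  size 2 → [4,5]=1  [5,9]=2  [8,9]=1
  size 3 → [4,5,9]=3  [5,8,9]=3  [7,8,9]=1
  size 4 → [4,5,8,9]=6  [5,7,8,9]=4  [6,7,8,9]=1
  size 5 → [3,6,7,8,9]=1  [4,5,7,8,9]=10  [5,6,7,8,9]=5
  size 6 → [2,3,6,7,8,9]=1  [3,5,6,7,8,9]=6  [4,5,6,7,8,9]=15
  size 7 → [1,2,3,6,7,8,9]=1  [2,3,5,6,7,8,9]=7  [3,4,5,6,7,8,9]=21
  size 8 → [0,1,2,3,6,7,8,9]=1  [1,2,3,5,6,7,8,9]=8  [2,3,4,5,6,7,8,9]=28
  first=0(u) contributes 36
  first=4(i) contributes 9
|[w]| = 45

45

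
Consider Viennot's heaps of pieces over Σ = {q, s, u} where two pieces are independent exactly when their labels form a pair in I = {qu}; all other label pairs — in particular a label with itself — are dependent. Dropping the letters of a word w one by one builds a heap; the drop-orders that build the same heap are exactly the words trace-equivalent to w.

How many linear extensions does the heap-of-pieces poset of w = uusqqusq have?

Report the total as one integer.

3

#0=u has no predecessor
#1=u depends on [0:u]
#2=s depends on [1:u]
#3=q depends on [2:s]
#4=q depends on [3:q]
#5=u depends on [2:s]
#6=s depends on [4:q, 5:u]
#7=q depends on [6:s]
sources: [0:u]
N(rest) = Σ N(rest − s) over sources s of rest; N(one piece) = 1:
  size 1 → [7]=1
  size 2 → [6,7]=1
  size 3 → [4,6,7]=1  [5,6,7]=1
  size 4 → [3,4,6,7]=1  [4,5,6,7]=2
  size 5 → [3,4,5,6,7]=3
  size 6 → [2,3,4,5,6,7]=3
  first=0(u) contributes 3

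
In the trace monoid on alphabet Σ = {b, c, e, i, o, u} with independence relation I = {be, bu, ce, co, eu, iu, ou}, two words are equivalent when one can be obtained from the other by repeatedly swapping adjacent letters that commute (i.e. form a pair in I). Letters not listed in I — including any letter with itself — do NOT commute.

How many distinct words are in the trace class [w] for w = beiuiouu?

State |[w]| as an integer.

112

#0=b has no predecessor
#1=e has no predecessor
#2=i depends on [0:b, 1:e]
#3=u has no predecessor
#4=i depends on [2:i]
#5=o depends on [4:i]
#6=u depends on [3:u]
#7=u depends on [6:u]
sources: [0:b, 1:e, 3:u]
N(rest) = Σ N(rest − s) over sources s of rest; N(one piece) = 1:
  size 1 → [5]=1  [7]=1
  size 2 → [4,5]=1  [5,7]=2  [6,7]=1
  size 3 → [2,4,5]=1  [3,6,7]=1  [4,5,7]=3  [5,6,7]=3
  size 4 → [0,2,4,5]=1  [1,2,4,5]=1  [2,4,5,7]=4  [3,5,6,7]=4  [4,5,6,7]=6
  size 5 → [0,1,2,4,5]=2  [0,2,4,5,7]=5  [1,2,4,5,7]=5  [2,4,5,6,7]=10  [3,4,5,6,7]=10
  size 6 → [0,1,2,4,5,7]=12  [0,2,4,5,6,7]=15  [1,2,4,5,6,7]=15  [2,3,4,5,6,7]=20
  first=0(b) contributes 35
  first=1(e) contributes 35
  first=3(u) contributes 42
|[w]| = 112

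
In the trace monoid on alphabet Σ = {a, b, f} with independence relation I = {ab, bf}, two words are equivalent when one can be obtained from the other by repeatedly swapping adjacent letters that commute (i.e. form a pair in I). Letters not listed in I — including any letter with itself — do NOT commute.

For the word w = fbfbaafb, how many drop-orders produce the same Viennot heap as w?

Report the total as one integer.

#0=f has no predecessor
#1=b has no predecessor
#2=f depends on [0:f]
#3=b depends on [1:b]
#4=a depends on [2:f]
#5=a depends on [4:a]
#6=f depends on [5:a]
#7=b depends on [3:b]
sources: [0:f, 1:b]
N(rest) = Σ N(rest − s) over sources s of rest; N(one piece) = 1:
  size 1 → [6]=1  [7]=1
  size 2 → [3,7]=1  [5,6]=1  [6,7]=2
  size 3 → [1,3,7]=1  [3,6,7]=3  [4,5,6]=1  [5,6,7]=3
  size 4 → [1,3,6,7]=4  [2,4,5,6]=1  [3,5,6,7]=6  [4,5,6,7]=4
  size 5 → [0,2,4,5,6]=1  [1,3,5,6,7]=10  [2,4,5,6,7]=5  [3,4,5,6,7]=10
  size 6 → [0,2,4,5,6,7]=6  [1,3,4,5,6,7]=20  [2,3,4,5,6,7]=15
  first=0(f) contributes 35
  first=1(b) contributes 21
|[w]| = 56

56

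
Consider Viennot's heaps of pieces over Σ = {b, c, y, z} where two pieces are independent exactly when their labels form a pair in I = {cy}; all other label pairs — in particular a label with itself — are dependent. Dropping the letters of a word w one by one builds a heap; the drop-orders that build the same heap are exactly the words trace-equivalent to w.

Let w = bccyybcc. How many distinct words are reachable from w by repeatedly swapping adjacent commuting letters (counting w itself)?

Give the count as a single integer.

#0=b has no predecessor
#1=c depends on [0:b]
#2=c depends on [1:c]
#3=y depends on [0:b]
#4=y depends on [3:y]
#5=b depends on [2:c, 4:y]
#6=c depends on [5:b]
#7=c depends on [6:c]
sources: [0:b]
N(rest) = Σ N(rest − s) over sources s of rest; N(one piece) = 1:
  size 1 → [7]=1
  size 2 → [6,7]=1
  size 3 → [5,6,7]=1
  size 4 → [2,5,6,7]=1  [4,5,6,7]=1
  size 5 → [1,2,5,6,7]=1  [2,4,5,6,7]=2  [3,4,5,6,7]=1
  size 6 → [1,2,4,5,6,7]=3  [2,3,4,5,6,7]=3
  first=0(b) contributes 6

6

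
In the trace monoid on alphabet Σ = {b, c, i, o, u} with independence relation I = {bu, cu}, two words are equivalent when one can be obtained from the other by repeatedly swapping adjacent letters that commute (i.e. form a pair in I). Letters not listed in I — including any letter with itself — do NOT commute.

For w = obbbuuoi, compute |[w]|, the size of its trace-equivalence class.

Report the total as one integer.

10

drop 0:o onto floor
drop 1:b onto {0:o}
drop 2:b onto {1:b}
drop 3:b onto {2:b}
drop 4:u onto {0:o}
drop 5:u onto {4:u}
drop 6:o onto {3:b, 5:u}
drop 7:i onto {6:o}
ground layer = {0:o}
drop-orders for the pieces not yet dropped (sum over which currently-grounded one goes next):
  1 to go: {7} 1
  2 to go: {6,7} 1
  3 to go: {3,6,7} 1  {5,6,7} 1
  4 to go: {2,3,6,7} 1  {3,5,6,7} 2  {4,5,6,7} 1
  5 to go: {1,2,3,6,7} 1  {2,3,5,6,7} 3  {3,4,5,6,7} 3
  6 to go: {1,2,3,5,6,7} 4  {2,3,4,5,6,7} 6
  if 0:o drops first: 10 orders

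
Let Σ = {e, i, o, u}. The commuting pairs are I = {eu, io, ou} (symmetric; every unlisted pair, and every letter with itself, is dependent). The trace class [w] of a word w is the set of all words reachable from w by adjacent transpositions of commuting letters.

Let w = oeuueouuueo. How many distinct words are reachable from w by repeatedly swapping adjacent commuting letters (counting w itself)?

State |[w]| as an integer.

0(o) covers ∅
1(e) covers 0:o
2(u) covers ∅
3(u) covers 2:u
4(e) covers 1:e
5(o) covers 4:e
6(u) covers 3:u
7(u) covers 6:u
8(u) covers 7:u
9(e) covers 5:o
10(o) covers 9:e
floor of heap: 0:o, 2:u
completions by unplaced set U, small U first (add the entries for U minus each lowest piece of U):
  |U|=1: {8}:1  {10}:1
  |U|=2: {7,8}:1  {8,10}:2  {9,10}:1
  |U|=3: {5,9,10}:1  {6,7,8}:1  {7,8,10}:3  {8,9,10}:3
  |U|=4: {3,6,7,8}:1  {4,5,9,10}:1  {5,8,9,10}:4  {6,7,8,10}:4  {7,8,9,10}:6
  |U|=5: {1,4,5,9,10}:1  {2,3,6,7,8}:1  {3,6,7,8,10}:5  {4,5,8,9,10}:5  {5,7,8,9,10}:10  {6,7,8,9,10}:10
  |U|=6: {0,1,4,5,9,10}:1  {1,4,5,8,9,10}:6  {2,3,6,7,8,10}:6  {3,6,7,8,9,10}:15  {4,5,7,8,9,10}:15  {5,6,7,8,9,10}:20
  |U|=7: {0,1,4,5,8,9,10}:7  {1,4,5,7,8,9,10}:21  {2,3,6,7,8,9,10}:21  {3,5,6,7,8,9,10}:35  {4,5,6,7,8,9,10}:35
  |U|=8: {0,1,4,5,7,8,9,10}:28  {1,4,5,6,7,8,9,10}:56  {2,3,5,6,7,8,9,10}:56  {3,4,5,6,7,8,9,10}:70
  |U|=9: {0,1,4,5,6,7,8,9,10}:84  {1,3,4,5,6,7,8,9,10}:126  {2,3,4,5,6,7,8,9,10}:126
  start at 0(o): 252
  start at 2(u): 210
sum over floor = 462

462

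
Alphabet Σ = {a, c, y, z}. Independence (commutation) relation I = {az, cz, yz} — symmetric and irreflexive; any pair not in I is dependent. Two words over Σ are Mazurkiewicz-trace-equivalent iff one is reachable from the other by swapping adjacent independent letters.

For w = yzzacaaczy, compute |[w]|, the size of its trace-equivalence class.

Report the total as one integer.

120

#0=y has no predecessor
#1=z has no predecessor
#2=z depends on [1:z]
#3=a depends on [0:y]
#4=c depends on [3:a]
#5=a depends on [4:c]
#6=a depends on [5:a]
#7=c depends on [6:a]
#8=z depends on [2:z]
#9=y depends on [7:c]
sources: [0:y, 1:z]
N(rest) = Σ N(rest − s) over sources s of rest; N(one piece) = 1:
  size 1 → [8]=1  [9]=1
  size 2 → [2,8]=1  [7,9]=1  [8,9]=2
  size 3 → [1,2,8]=1  [2,8,9]=3  [6,7,9]=1  [7,8,9]=3
  size 4 → [1,2,8,9]=4  [2,7,8,9]=6  [5,6,7,9]=1  [6,7,8,9]=4
  size 5 → [1,2,7,8,9]=10  [2,6,7,8,9]=10  [4,5,6,7,9]=1  [5,6,7,8,9]=5
  size 6 → [1,2,6,7,8,9]=20  [2,5,6,7,8,9]=15  [3,4,5,6,7,9]=1  [4,5,6,7,8,9]=6
  size 7 → [0,3,4,5,6,7,9]=1  [1,2,5,6,7,8,9]=35  [2,4,5,6,7,8,9]=21  [3,4,5,6,7,8,9]=7
  size 8 → [0,3,4,5,6,7,8,9]=8  [1,2,4,5,6,7,8,9]=56  [2,3,4,5,6,7,8,9]=28
  first=0(y) contributes 84
  first=1(z) contributes 36
|[w]| = 120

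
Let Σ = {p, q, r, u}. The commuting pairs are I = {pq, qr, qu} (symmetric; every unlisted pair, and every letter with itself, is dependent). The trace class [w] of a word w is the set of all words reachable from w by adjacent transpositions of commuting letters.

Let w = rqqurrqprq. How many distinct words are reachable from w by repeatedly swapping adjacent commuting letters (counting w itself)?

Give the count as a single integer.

210

piece 0:r — minimal
piece 1:q — minimal
piece 2:q rests on {1:q}
piece 3:u rests on {0:r}
piece 4:r rests on {3:u}
piece 5:r rests on {4:r}
piece 6:q rests on {2:q}
piece 7:p rests on {5:r}
piece 8:r rests on {7:p}
piece 9:q rests on {6:q}
minimal pieces: {0:r, 1:q}
ways to finish when only these pieces remain (= sum over removing one remaining piece with nothing left below it):
  1 left: {8}→1  {9}→1
  2 left: {6,9}→1  {7,8}→1  {8,9}→2
  3 left: {2,6,9}→1  {5,7,8}→1  {6,8,9}→3  {7,8,9}→3
  4 left: {1,2,6,9}→1  {2,6,8,9}→4  {4,5,7,8}→1  {5,7,8,9}→4  {6,7,8,9}→6
  5 left: {1,2,6,8,9}→5  {2,6,7,8,9}→10  {3,4,5,7,8}→1  {4,5,7,8,9}→5  {5,6,7,8,9}→10
  6 left: {0,3,4,5,7,8}→1  {1,2,6,7,8,9}→15  {2,5,6,7,8,9}→20  {3,4,5,7,8,9}→6  {4,5,6,7,8,9}→15
  7 left: {0,3,4,5,7,8,9}→7  {1,2,5,6,7,8,9}→35  {2,4,5,6,7,8,9}→35  {3,4,5,6,7,8,9}→21
  8 left: {0,3,4,5,6,7,8,9}→28  {1,2,4,5,6,7,8,9}→70  {2,3,4,5,6,7,8,9}→56
  placing 0:r first → 126 extensions
  placing 1:q first → 84 extensions
total linear extensions = 210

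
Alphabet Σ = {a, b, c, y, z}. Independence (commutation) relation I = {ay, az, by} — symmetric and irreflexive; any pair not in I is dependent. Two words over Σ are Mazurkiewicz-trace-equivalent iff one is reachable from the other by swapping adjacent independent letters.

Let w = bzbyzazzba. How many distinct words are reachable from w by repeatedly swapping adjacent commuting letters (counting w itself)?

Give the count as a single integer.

piece 0:b — minimal
piece 1:z rests on {0:b}
piece 2:b rests on {1:z}
piece 3:y rests on {1:z}
piece 4:z rests on {2:b, 3:y}
piece 5:a rests on {2:b}
piece 6:z rests on {4:z}
piece 7:z rests on {6:z}
piece 8:b rests on {5:a, 7:z}
piece 9:a rests on {8:b}
minimal pieces: {0:b}
ways to finish when only these pieces remain (= sum over removing one remaining piece with nothing left below it):
  1 left: {9}→1
  2 left: {8,9}→1
  3 left: {5,8,9}→1  {7,8,9}→1
  4 left: {5,7,8,9}→2  {6,7,8,9}→1
  5 left: {4,6,7,8,9}→1  {5,6,7,8,9}→3
  6 left: {3,4,6,7,8,9}→1  {4,5,6,7,8,9}→4
  7 left: {2,4,5,6,7,8,9}→4  {3,4,5,6,7,8,9}→5
  8 left: {2,3,4,5,6,7,8,9}→9
  placing 0:b first → 9 extensions

9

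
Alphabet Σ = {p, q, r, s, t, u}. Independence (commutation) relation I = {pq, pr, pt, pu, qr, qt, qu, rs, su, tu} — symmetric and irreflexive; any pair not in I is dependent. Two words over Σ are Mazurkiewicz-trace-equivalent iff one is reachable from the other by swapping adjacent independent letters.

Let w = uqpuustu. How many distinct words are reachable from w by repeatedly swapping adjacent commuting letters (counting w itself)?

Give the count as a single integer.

140

0(u) covers ∅
1(q) covers ∅
2(p) covers ∅
3(u) covers 0:u
4(u) covers 3:u
5(s) covers 1:q, 2:p
6(t) covers 5:s
7(u) covers 4:u
floor of heap: 0:u, 1:q, 2:p
completions by unplaced set U, small U first (add the entries for U minus each lowest piece of U):
  |U|=1: {6}:1  {7}:1
  |U|=2: {4,7}:1  {5,6}:1  {6,7}:2
  |U|=3: {1,5,6}:1  {2,5,6}:1  {3,4,7}:1  {4,6,7}:3  {5,6,7}:3
  |U|=4: {0,3,4,7}:1  {1,2,5,6}:2  {1,5,6,7}:4  {2,5,6,7}:4  {3,4,6,7}:4  {4,5,6,7}:6
  |U|=5: {0,3,4,6,7}:5  {1,2,5,6,7}:10  {1,4,5,6,7}:10  {2,4,5,6,7}:10  {3,4,5,6,7}:10
  |U|=6: {0,3,4,5,6,7}:15  {1,2,4,5,6,7}:30  {1,3,4,5,6,7}:20  {2,3,4,5,6,7}:20
  start at 0(u): 70
  start at 1(q): 35
  start at 2(p): 35
sum over floor = 140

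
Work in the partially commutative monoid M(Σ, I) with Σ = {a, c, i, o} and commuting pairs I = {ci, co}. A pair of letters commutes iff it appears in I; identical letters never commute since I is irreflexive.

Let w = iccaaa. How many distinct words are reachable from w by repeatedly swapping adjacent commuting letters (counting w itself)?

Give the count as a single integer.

piece 0:i — minimal
piece 1:c — minimal
piece 2:c rests on {1:c}
piece 3:a rests on {0:i, 2:c}
piece 4:a rests on {3:a}
piece 5:a rests on {4:a}
minimal pieces: {0:i, 1:c}
ways to finish when only these pieces remain (= sum over removing one remaining piece with nothing left below it):
  1 left: {5}→1
  2 left: {4,5}→1
  3 left: {3,4,5}→1
  4 left: {0,3,4,5}→1  {2,3,4,5}→1
  placing 0:i first → 1 extensions
  placing 1:c first → 2 extensions
total linear extensions = 3

3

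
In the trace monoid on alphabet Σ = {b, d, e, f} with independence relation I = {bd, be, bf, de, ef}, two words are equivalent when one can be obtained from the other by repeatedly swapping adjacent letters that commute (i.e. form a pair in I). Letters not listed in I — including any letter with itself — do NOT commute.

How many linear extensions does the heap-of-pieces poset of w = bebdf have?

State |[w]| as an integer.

#0=b has no predecessor
#1=e has no predecessor
#2=b depends on [0:b]
#3=d has no predecessor
#4=f depends on [3:d]
sources: [0:b, 1:e, 3:d]
N(rest) = Σ N(rest − s) over sources s of rest; N(one piece) = 1:
  size 1 → [1]=1  [2]=1  [4]=1
  size 2 → [0,2]=1  [1,2]=2  [1,4]=2  [2,4]=2  [3,4]=1
  size 3 → [0,1,2]=3  [0,2,4]=3  [1,2,4]=6  [1,3,4]=3  [2,3,4]=3
  first=0(b) contributes 12
  first=1(e) contributes 6
  first=3(d) contributes 12
|[w]| = 30

30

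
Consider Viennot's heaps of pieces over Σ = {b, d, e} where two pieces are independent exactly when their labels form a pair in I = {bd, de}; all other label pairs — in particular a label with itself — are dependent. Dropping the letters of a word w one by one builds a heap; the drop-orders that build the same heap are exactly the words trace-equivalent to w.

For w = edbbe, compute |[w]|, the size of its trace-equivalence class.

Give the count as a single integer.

5

drop 0:e onto floor
drop 1:d onto floor
drop 2:b onto {0:e}
drop 3:b onto {2:b}
drop 4:e onto {3:b}
ground layer = {0:e, 1:d}
drop-orders for the pieces not yet dropped (sum over which currently-grounded one goes next):
  1 to go: {1} 1  {4} 1
  2 to go: {1,4} 2  {3,4} 1
  3 to go: {1,3,4} 3  {2,3,4} 1
  if 0:e drops first: 4 orders
  if 1:d drops first: 1 orders
heap linearizations: 5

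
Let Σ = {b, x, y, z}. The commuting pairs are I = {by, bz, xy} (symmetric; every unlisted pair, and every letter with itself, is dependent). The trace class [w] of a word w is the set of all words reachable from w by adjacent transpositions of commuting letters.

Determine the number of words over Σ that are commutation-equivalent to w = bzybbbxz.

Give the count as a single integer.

20

0(b) covers ∅
1(z) covers ∅
2(y) covers 1:z
3(b) covers 0:b
4(b) covers 3:b
5(b) covers 4:b
6(x) covers 1:z, 5:b
7(z) covers 2:y, 6:x
floor of heap: 0:b, 1:z
completions by unplaced set U, small U first (add the entries for U minus each lowest piece of U):
  |U|=1: {7}:1
  |U|=2: {2,7}:1  {6,7}:1
  |U|=3: {2,6,7}:2  {5,6,7}:1
  |U|=4: {1,2,6,7}:2  {2,5,6,7}:3  {4,5,6,7}:1
  |U|=5: {1,2,5,6,7}:5  {2,4,5,6,7}:4  {3,4,5,6,7}:1
  |U|=6: {0,3,4,5,6,7}:1  {1,2,4,5,6,7}:9  {2,3,4,5,6,7}:5
  start at 0(b): 14
  start at 1(z): 6
sum over floor = 20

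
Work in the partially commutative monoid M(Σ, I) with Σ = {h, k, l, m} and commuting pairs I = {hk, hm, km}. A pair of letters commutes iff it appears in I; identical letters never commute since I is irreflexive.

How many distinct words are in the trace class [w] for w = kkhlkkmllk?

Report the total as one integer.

#0=k has no predecessor
#1=k depends on [0:k]
#2=h has no predecessor
#3=l depends on [1:k, 2:h]
#4=k depends on [3:l]
#5=k depends on [4:k]
#6=m depends on [3:l]
#7=l depends on [5:k, 6:m]
#8=l depends on [7:l]
#9=k depends on [8:l]
sources: [0:k, 2:h]
N(rest) = Σ N(rest − s) over sources s of rest; N(one piece) = 1:
  size 1 → [9]=1
  size 2 → [8,9]=1
  size 3 → [7,8,9]=1
  size 4 → [5,7,8,9]=1  [6,7,8,9]=1
  size 5 → [4,5,7,8,9]=1  [5,6,7,8,9]=2
  size 6 → [4,5,6,7,8,9]=3
  size 7 → [3,4,5,6,7,8,9]=3
  size 8 → [1,3,4,5,6,7,8,9]=3  [2,3,4,5,6,7,8,9]=3
  first=0(k) contributes 6
  first=2(h) contributes 3
|[w]| = 9

9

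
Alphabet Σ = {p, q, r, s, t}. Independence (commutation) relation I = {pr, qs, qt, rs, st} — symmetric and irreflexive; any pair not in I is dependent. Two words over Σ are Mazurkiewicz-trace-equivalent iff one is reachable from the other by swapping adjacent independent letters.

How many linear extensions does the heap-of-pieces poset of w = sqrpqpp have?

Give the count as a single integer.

5

drop 0:s onto floor
drop 1:q onto floor
drop 2:r onto {1:q}
drop 3:p onto {0:s, 1:q}
drop 4:q onto {2:r, 3:p}
drop 5:p onto {4:q}
drop 6:p onto {5:p}
ground layer = {0:s, 1:q}
drop-orders for the pieces not yet dropped (sum over which currently-grounded one goes next):
  1 to go: {6} 1
  2 to go: {5,6} 1
  3 to go: {4,5,6} 1
  4 to go: {2,4,5,6} 1  {3,4,5,6} 1
  5 to go: {0,3,4,5,6} 1  {2,3,4,5,6} 2
  if 0:s drops first: 2 orders
  if 1:q drops first: 3 orders
heap linearizations: 5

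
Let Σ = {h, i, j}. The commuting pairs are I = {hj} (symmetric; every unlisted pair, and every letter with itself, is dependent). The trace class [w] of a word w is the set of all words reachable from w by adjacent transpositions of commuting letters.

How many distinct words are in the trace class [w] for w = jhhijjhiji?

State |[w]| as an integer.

9

0(j) covers ∅
1(h) covers ∅
2(h) covers 1:h
3(i) covers 0:j, 2:h
4(j) covers 3:i
5(j) covers 4:j
6(h) covers 3:i
7(i) covers 5:j, 6:h
8(j) covers 7:i
9(i) covers 8:j
floor of heap: 0:j, 1:h
completions by unplaced set U, small U first (add the entries for U minus each lowest piece of U):
  |U|=1: {9}:1
  |U|=2: {8,9}:1
  |U|=3: {7,8,9}:1
  |U|=4: {5,7,8,9}:1  {6,7,8,9}:1
  |U|=5: {4,5,7,8,9}:1  {5,6,7,8,9}:2
  |U|=6: {4,5,6,7,8,9}:3
  |U|=7: {3,4,5,6,7,8,9}:3
  |U|=8: {0,3,4,5,6,7,8,9}:3  {2,3,4,5,6,7,8,9}:3
  start at 0(j): 3
  start at 1(h): 6
sum over floor = 9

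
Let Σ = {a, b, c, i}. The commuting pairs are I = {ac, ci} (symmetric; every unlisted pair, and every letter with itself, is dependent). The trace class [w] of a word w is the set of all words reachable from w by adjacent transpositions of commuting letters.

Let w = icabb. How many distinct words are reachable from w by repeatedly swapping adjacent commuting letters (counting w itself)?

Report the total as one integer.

3

#0=i has no predecessor
#1=c has no predecessor
#2=a depends on [0:i]
#3=b depends on [1:c, 2:a]
#4=b depends on [3:b]
sources: [0:i, 1:c]
N(rest) = Σ N(rest − s) over sources s of rest; N(one piece) = 1:
  size 1 → [4]=1
  size 2 → [3,4]=1
  size 3 → [1,3,4]=1  [2,3,4]=1
  first=0(i) contributes 2
  first=1(c) contributes 1
|[w]| = 3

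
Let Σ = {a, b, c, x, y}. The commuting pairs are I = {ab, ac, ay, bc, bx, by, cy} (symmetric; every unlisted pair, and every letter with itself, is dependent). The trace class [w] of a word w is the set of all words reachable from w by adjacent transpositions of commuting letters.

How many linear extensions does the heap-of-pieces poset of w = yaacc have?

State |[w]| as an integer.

30

#0=y has no predecessor
#1=a has no predecessor
#2=a depends on [1:a]
#3=c has no predecessor
#4=c depends on [3:c]
sources: [0:y, 1:a, 3:c]
N(rest) = Σ N(rest − s) over sources s of rest; N(one piece) = 1:
  size 1 → [0]=1  [2]=1  [4]=1
  size 2 → [0,2]=2  [0,4]=2  [1,2]=1  [2,4]=2  [3,4]=1
  size 3 → [0,1,2]=3  [0,2,4]=6  [0,3,4]=3  [1,2,4]=3  [2,3,4]=3
  first=0(y) contributes 6
  first=1(a) contributes 12
  first=3(c) contributes 12
|[w]| = 30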